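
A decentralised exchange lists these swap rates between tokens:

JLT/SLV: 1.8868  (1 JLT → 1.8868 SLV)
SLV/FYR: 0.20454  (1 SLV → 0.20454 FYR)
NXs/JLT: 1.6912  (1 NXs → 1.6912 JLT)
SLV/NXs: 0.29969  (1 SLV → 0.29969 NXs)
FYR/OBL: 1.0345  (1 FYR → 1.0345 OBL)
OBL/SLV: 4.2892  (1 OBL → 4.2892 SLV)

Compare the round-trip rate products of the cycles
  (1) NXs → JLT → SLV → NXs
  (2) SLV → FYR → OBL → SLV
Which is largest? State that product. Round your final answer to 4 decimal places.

0.9563

(1) 1.6912 × 1.8868 × 0.29969 = 0.95630
(2) 0.20454 × 1.0345 × 4.2892 = 0.90758
Highest is cycle (1) at 0.9563 (≤1, no arbitrage).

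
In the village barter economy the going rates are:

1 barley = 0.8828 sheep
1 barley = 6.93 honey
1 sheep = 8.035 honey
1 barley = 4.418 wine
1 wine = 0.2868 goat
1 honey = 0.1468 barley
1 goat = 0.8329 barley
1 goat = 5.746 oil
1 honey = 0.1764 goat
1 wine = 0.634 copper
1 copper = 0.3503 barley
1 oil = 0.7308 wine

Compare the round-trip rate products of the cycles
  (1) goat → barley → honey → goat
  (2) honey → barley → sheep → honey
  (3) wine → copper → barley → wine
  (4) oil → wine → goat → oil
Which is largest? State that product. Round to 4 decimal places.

1.2043

(1) 0.8329 × 6.93 × 0.1764 = 1.01818
(2) 0.1468 × 0.8828 × 8.035 = 1.04130
(3) 0.634 × 0.3503 × 4.418 = 0.98119
(4) 0.7308 × 0.2868 × 5.746 = 1.20432
Highest is cycle (4) at 1.2043 (>1, arbitrage).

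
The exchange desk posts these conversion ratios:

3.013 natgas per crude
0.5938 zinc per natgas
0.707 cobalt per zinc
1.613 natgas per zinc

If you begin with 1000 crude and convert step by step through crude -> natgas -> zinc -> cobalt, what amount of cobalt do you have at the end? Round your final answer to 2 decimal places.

1264.91

1000 crude × 3.013 = 3013 natgas
3013 natgas × 0.5938 = 1789.1194 zinc
1789.1194 zinc × 0.707 = 1264.9074158 cobalt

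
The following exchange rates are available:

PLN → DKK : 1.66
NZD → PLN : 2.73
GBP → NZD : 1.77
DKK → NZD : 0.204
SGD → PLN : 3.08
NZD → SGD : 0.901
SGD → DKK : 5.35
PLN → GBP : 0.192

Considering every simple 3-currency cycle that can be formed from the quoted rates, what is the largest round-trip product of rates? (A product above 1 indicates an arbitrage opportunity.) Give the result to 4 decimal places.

0.9834

SGD→DKK→NZD→SGD: 5.35 × 0.204 × 0.901 = 0.98335
PLN→GBP→NZD→PLN: 0.192 × 1.77 × 2.73 = 0.92776
PLN→DKK→NZD→PLN: 1.66 × 0.204 × 2.73 = 0.92449
Maximum is SGD→DKK→NZD→SGD at 0.9834; no arbitrage — every cycle loses value.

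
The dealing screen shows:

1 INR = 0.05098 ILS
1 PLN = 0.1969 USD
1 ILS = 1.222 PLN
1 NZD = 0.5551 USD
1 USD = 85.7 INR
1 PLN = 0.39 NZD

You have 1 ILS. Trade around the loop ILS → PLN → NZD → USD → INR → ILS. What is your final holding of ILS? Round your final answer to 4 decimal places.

1.1558

1 ILS × 1.222 = 1.222 PLN
1.222 PLN × 0.39 = 0.47658 NZD
0.47658 NZD × 0.5551 = 0.264549558 USD
0.264549558 USD × 85.7 = 22.6718971206 INR
22.6718971206 INR × 0.05098 = 1.155813315208188 ILS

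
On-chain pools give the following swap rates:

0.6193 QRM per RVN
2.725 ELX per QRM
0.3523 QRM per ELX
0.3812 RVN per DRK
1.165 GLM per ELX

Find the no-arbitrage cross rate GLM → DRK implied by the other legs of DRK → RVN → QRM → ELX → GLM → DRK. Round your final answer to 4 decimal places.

1.3343

Known legs of the cycle: 0.3812 × 0.6193 × 2.725 × 1.165 = 0.749456454065
For no arbitrage the full-cycle product must be 1, so the missing rate is 1 / 0.749456454065 ≈ 1.334300.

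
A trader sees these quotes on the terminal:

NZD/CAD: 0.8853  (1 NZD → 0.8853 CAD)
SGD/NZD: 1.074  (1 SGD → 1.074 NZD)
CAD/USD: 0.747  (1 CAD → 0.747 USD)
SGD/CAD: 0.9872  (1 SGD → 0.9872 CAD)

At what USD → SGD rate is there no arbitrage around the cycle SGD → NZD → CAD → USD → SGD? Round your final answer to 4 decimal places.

Known legs of the cycle: 1.074 × 0.8853 × 0.747 = 0.7102567134
For no arbitrage the full-cycle product must be 1, so the missing rate is 1 / 0.7102567134 ≈ 1.407942.

1.4079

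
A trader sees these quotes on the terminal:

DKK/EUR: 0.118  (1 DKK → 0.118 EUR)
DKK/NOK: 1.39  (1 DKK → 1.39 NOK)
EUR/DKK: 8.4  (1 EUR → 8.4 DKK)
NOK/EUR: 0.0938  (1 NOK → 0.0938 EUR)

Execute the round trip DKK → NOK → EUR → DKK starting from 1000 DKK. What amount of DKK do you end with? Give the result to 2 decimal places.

1095.21

1000 DKK × 1.39 = 1390 NOK
1390 NOK × 0.0938 = 130.382 EUR
130.382 EUR × 8.4 = 1095.2088 DKK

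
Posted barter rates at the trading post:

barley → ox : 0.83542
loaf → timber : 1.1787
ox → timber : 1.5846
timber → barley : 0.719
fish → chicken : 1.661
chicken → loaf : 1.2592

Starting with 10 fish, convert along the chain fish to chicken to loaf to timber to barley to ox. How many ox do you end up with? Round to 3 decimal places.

14.808

10 fish × 1.661 = 16.61 chicken
16.61 chicken × 1.2592 = 20.915312 loaf
20.915312 loaf × 1.1787 = 24.6528782544 timber
24.6528782544 timber × 0.719 = 17.7254194649136 barley
17.7254194649136 barley × 0.83542 = 14.808169929378119712 ox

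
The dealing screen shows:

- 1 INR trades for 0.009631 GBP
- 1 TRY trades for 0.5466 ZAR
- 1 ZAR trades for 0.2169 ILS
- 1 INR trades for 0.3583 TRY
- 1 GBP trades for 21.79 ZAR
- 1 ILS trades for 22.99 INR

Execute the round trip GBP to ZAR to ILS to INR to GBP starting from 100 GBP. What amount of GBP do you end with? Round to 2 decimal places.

104.65

100 GBP × 21.79 = 2179 ZAR
2179 ZAR × 0.2169 = 472.6251 ILS
472.6251 ILS × 22.99 = 10865.651049 INR
10865.651049 INR × 0.009631 = 104.647085252919 GBP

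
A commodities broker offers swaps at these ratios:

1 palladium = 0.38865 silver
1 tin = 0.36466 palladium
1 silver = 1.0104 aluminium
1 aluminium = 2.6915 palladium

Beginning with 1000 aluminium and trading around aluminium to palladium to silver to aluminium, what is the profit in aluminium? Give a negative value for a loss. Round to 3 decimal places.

1000 aluminium × 2.6915 = 2691.5 palladium
2691.5 palladium × 0.38865 = 1046.051475 silver
1046.051475 silver × 1.0104 = 1056.93041034 aluminium
Net change: 1056.93041034 − 1000 = 56.93041034 aluminium

56.930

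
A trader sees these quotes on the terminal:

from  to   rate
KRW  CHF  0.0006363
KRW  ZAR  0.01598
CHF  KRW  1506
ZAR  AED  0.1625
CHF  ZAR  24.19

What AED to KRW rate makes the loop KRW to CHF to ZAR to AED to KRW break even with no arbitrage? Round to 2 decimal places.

Known legs of the cycle: 0.0006363 × 24.19 × 0.1625 = 0.0025012157625
For no arbitrage the full-cycle product must be 1, so the missing rate is 1 / 0.0025012157625 ≈ 399.8056.

399.81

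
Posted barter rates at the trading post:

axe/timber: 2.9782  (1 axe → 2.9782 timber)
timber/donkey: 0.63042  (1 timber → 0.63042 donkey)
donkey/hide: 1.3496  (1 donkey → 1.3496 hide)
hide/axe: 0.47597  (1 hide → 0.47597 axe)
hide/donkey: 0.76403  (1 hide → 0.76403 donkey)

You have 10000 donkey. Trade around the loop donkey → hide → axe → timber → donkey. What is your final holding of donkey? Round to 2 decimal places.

12060.59

10000 donkey × 1.3496 = 13496 hide
13496 hide × 0.47597 = 6423.69112 axe
6423.69112 axe × 2.9782 = 19131.036893584 timber
19131.036893584 timber × 0.63042 = 12060.58827845322528 donkey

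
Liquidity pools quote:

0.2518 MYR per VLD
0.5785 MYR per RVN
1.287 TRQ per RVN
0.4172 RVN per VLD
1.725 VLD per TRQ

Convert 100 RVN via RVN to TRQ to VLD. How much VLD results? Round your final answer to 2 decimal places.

222.01

100 RVN × 1.287 = 128.7 TRQ
128.7 TRQ × 1.725 = 222.0075 VLD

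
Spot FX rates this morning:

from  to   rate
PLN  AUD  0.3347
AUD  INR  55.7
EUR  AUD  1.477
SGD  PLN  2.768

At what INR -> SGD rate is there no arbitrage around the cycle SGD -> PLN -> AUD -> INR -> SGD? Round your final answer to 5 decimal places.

Known legs of the cycle: 2.768 × 0.3347 × 55.7 = 51.60324272
For no arbitrage the full-cycle product must be 1, so the missing rate is 1 / 51.60324272 ≈ 0.0193786.

0.01938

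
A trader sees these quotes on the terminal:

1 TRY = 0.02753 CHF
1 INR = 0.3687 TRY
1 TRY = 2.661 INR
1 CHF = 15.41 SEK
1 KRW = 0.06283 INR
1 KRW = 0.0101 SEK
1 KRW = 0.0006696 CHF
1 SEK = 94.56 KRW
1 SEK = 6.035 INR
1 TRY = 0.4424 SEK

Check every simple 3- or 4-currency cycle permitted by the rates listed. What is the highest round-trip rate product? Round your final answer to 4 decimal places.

TRY→SEK→INR→TRY: 0.4424 × 6.035 × 0.3687 = 0.98439
CHF→SEK→KRW→CHF: 15.41 × 94.56 × 0.0006696 = 0.97572
TRY→SEK→KRW→INR→TRY: 0.4424 × 94.56 × 0.06283 × 0.3687 = 0.96909
CHF→SEK→INR→TRY→CHF: 15.41 × 6.035 × 0.3687 × 0.02753 = 0.94397
Maximum is TRY→SEK→INR→TRY at 0.9844; no arbitrage — every cycle loses value.

0.9844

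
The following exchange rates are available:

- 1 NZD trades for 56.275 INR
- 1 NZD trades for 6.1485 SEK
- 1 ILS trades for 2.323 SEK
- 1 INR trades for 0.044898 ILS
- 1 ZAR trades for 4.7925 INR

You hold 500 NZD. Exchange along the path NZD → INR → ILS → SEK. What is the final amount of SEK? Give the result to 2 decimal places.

500 NZD × 56.275 = 28137.5 INR
28137.5 INR × 0.044898 = 1263.317475 ILS
1263.317475 ILS × 2.323 = 2934.686494425 SEK

2934.69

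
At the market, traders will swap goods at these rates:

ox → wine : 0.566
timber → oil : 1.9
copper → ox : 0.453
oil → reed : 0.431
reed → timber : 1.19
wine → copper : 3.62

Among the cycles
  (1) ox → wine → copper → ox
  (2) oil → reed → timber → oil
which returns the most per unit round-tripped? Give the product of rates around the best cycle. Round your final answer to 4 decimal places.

(1) 0.566 × 3.62 × 0.453 = 0.92816
(2) 0.431 × 1.19 × 1.9 = 0.97449
Highest is cycle (2) at 0.9745 (≤1, no arbitrage).

0.9745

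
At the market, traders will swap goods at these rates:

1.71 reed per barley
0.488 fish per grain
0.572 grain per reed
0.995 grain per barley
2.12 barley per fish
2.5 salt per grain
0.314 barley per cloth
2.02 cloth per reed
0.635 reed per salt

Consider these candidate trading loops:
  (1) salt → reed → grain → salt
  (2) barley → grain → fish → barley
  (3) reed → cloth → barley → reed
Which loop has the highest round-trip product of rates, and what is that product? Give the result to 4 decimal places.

1.0846

(1) 0.635 × 0.572 × 2.5 = 0.90805
(2) 0.995 × 0.488 × 2.12 = 1.02939
(3) 2.02 × 0.314 × 1.71 = 1.08462
Highest is cycle (3) at 1.0846 (>1, arbitrage).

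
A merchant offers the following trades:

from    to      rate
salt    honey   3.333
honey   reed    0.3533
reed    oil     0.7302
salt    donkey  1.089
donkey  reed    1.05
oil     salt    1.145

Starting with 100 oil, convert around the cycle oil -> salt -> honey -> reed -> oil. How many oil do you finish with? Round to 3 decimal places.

100 oil × 1.145 = 114.5 salt
114.5 salt × 3.333 = 381.6285 honey
381.6285 honey × 0.3533 = 134.82934905 reed
134.82934905 reed × 0.7302 = 98.45239067631 oil

98.452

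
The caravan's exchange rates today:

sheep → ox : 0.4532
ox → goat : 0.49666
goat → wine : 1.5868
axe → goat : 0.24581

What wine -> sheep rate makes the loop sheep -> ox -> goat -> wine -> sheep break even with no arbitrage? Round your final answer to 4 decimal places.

Known legs of the cycle: 0.4532 × 0.49666 × 1.5868 = 0.3571669598816
For no arbitrage the full-cycle product must be 1, so the missing rate is 1 / 0.3571669598816 ≈ 2.799811.

2.7998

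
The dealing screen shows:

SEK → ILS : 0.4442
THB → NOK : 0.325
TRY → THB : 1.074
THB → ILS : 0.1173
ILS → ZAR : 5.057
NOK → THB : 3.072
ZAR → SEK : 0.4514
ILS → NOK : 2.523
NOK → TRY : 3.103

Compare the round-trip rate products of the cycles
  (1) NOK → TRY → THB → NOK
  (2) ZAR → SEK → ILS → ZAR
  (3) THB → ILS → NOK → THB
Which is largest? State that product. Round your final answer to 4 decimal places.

(1) 3.103 × 1.074 × 0.325 = 1.08310
(2) 0.4514 × 0.4442 × 5.057 = 1.01399
(3) 0.1173 × 2.523 × 3.072 = 0.90915
Highest is cycle (1) at 1.0831 (>1, arbitrage).

1.0831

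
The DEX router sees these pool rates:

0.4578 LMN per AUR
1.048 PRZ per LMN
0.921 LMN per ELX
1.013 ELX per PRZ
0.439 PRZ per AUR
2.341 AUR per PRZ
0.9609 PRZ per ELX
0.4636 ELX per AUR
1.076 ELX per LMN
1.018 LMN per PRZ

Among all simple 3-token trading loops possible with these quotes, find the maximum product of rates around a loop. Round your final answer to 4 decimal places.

AUR→LMN→PRZ→AUR: 0.4578 × 1.048 × 2.341 = 1.12315
ELX→PRZ→LMN→ELX: 0.9609 × 1.018 × 1.076 = 1.05254
AUR→ELX→PRZ→AUR: 0.4636 × 0.9609 × 2.341 = 1.04285
ELX→LMN→PRZ→ELX: 0.921 × 1.048 × 1.013 = 0.97776
Maximum is AUR→LMN→PRZ→AUR at 1.1232; arbitrage exists.

1.1232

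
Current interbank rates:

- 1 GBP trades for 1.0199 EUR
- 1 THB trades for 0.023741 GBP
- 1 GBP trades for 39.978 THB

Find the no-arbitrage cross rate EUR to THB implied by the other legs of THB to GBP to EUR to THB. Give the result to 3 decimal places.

Known legs of the cycle: 0.023741 × 1.0199 = 0.0242134459
For no arbitrage the full-cycle product must be 1, so the missing rate is 1 / 0.0242134459 ≈ 41.29937.

41.299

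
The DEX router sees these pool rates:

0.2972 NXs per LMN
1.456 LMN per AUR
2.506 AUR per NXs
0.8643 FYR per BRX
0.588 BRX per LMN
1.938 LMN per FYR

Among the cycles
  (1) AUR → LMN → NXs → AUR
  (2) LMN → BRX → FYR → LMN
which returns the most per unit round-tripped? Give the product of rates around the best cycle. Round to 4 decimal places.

(1) 1.456 × 0.2972 × 2.506 = 1.08440
(2) 0.588 × 0.8643 × 1.938 = 0.98491
Highest is cycle (1) at 1.0844 (>1, arbitrage).

1.0844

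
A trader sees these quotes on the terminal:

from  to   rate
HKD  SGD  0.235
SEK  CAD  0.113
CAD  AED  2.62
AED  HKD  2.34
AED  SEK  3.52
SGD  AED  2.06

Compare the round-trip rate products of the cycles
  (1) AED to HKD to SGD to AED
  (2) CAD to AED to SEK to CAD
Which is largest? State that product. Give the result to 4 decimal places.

1.1328

(1) 2.34 × 0.235 × 2.06 = 1.13279
(2) 2.62 × 3.52 × 0.113 = 1.04213
Highest is cycle (1) at 1.1328 (>1, arbitrage).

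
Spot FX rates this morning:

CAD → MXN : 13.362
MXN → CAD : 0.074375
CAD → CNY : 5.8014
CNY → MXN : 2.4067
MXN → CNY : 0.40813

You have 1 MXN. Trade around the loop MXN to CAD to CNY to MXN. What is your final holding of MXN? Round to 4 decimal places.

1 MXN × 0.074375 = 0.074375 CAD
0.074375 CAD × 5.8014 = 0.431479125 CNY
0.431479125 CNY × 2.4067 = 1.0384408101375 MXN

1.0384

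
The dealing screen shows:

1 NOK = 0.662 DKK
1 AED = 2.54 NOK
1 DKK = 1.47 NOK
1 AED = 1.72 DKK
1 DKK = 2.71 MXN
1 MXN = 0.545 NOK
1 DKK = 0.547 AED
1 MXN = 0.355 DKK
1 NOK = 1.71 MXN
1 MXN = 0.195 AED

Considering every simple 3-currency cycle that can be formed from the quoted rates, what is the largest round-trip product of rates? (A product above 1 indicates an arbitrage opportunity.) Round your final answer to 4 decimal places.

0.9777

MXN→NOK→DKK→MXN: 0.545 × 0.662 × 2.71 = 0.97774
AED→NOK→DKK→AED: 2.54 × 0.662 × 0.547 = 0.91977
MXN→AED→DKK→MXN: 0.195 × 1.72 × 2.71 = 0.90893
MXN→DKK→NOK→MXN: 0.355 × 1.47 × 1.71 = 0.89236
MXN→AED→NOK→MXN: 0.195 × 2.54 × 1.71 = 0.84696
Maximum is MXN→NOK→DKK→MXN at 0.9777; no arbitrage — every cycle loses value.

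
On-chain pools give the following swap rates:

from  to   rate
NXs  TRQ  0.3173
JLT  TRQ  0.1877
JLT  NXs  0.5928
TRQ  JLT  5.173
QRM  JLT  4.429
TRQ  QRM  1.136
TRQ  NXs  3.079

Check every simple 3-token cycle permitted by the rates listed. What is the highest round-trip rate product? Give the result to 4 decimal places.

NXs→TRQ→JLT→NXs: 0.3173 × 5.173 × 0.5928 = 0.97302
QRM→JLT→TRQ→QRM: 4.429 × 0.1877 × 1.136 = 0.94438
Maximum is NXs→TRQ→JLT→NXs at 0.9730; no arbitrage — every cycle loses value.

0.9730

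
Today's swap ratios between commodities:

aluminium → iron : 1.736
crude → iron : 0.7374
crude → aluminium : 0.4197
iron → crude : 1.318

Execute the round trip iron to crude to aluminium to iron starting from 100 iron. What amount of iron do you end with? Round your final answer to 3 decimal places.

96.029

100 iron × 1.318 = 131.8 crude
131.8 crude × 0.4197 = 55.31646 aluminium
55.31646 aluminium × 1.736 = 96.02937456 iron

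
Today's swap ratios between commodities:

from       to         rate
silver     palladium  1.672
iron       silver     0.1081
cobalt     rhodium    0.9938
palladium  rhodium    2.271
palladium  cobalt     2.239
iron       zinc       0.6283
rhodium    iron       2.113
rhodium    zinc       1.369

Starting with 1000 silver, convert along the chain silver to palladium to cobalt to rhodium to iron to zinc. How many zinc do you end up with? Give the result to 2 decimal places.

4939.19

1000 silver × 1.672 = 1672 palladium
1672 palladium × 2.239 = 3743.608 cobalt
3743.608 cobalt × 0.9938 = 3720.3976304 rhodium
3720.3976304 rhodium × 2.113 = 7861.2001930352 iron
7861.2001930352 iron × 0.6283 = 4939.19208128401616 zinc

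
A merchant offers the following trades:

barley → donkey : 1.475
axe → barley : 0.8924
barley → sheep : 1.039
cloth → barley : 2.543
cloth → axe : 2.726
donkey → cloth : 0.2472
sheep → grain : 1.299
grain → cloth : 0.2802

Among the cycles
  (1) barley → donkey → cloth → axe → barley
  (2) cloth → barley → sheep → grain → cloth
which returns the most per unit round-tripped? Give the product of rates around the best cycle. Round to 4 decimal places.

0.9617

(1) 1.475 × 0.2472 × 2.726 × 0.8924 = 0.88700
(2) 2.543 × 1.039 × 1.299 × 0.2802 = 0.96170
Highest is cycle (2) at 0.9617 (≤1, no arbitrage).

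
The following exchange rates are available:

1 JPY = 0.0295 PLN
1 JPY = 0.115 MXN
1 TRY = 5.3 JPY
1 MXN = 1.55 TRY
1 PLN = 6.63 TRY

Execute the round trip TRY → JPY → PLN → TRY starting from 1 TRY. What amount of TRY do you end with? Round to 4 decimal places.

1.0366

1 TRY × 5.3 = 5.3 JPY
5.3 JPY × 0.0295 = 0.15635 PLN
0.15635 PLN × 6.63 = 1.0366005 TRY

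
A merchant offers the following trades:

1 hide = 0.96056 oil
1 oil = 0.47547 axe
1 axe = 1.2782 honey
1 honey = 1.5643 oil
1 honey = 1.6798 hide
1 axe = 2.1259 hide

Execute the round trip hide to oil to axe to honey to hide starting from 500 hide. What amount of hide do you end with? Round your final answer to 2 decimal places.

500 hide × 0.96056 = 480.28 oil
480.28 oil × 0.47547 = 228.3587316 axe
228.3587316 axe × 1.2782 = 291.88813073112 honey
291.88813073112 honey × 1.6798 = 490.313682002135376 hide

490.31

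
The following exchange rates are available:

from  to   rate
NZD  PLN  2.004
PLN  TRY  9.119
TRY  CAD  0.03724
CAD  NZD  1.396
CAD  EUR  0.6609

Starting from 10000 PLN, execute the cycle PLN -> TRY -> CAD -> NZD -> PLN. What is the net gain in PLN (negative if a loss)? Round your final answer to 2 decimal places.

10000 PLN × 9.119 = 91190 TRY
91190 TRY × 0.03724 = 3395.9156 CAD
3395.9156 CAD × 1.396 = 4740.6981776 NZD
4740.6981776 NZD × 2.004 = 9500.3591479104 PLN
Net change: 9500.3591479104 − 10000 = -499.6408520896 PLN

-499.64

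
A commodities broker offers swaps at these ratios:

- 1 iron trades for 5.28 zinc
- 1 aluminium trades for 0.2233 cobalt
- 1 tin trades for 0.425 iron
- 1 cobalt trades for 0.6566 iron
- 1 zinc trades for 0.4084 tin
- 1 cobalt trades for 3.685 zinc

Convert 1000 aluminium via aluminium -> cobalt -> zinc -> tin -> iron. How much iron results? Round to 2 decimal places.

142.82

1000 aluminium × 0.2233 = 223.3 cobalt
223.3 cobalt × 3.685 = 822.8605 zinc
822.8605 zinc × 0.4084 = 336.0562282 tin
336.0562282 tin × 0.425 = 142.823896985 iron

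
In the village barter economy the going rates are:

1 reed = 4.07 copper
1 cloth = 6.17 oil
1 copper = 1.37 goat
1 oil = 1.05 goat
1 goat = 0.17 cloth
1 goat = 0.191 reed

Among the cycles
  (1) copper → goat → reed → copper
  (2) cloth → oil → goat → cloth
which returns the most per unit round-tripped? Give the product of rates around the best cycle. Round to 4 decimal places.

(1) 1.37 × 0.191 × 4.07 = 1.06500
(2) 6.17 × 1.05 × 0.17 = 1.10135
Highest is cycle (2) at 1.1013 (>1, arbitrage).

1.1013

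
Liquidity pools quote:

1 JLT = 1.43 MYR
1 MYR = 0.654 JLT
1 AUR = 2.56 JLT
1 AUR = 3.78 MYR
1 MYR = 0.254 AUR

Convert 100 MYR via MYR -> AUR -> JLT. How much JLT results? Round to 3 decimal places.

100 MYR × 0.254 = 25.4 AUR
25.4 AUR × 2.56 = 65.024 JLT

65.024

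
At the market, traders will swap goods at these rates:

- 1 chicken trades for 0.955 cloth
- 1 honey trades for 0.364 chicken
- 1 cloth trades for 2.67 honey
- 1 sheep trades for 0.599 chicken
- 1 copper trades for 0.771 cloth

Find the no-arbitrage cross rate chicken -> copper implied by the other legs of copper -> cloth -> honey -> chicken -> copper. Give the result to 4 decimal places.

Known legs of the cycle: 0.771 × 2.67 × 0.364 = 0.74931948
For no arbitrage the full-cycle product must be 1, so the missing rate is 1 / 0.74931948 ≈ 1.334544.

1.3345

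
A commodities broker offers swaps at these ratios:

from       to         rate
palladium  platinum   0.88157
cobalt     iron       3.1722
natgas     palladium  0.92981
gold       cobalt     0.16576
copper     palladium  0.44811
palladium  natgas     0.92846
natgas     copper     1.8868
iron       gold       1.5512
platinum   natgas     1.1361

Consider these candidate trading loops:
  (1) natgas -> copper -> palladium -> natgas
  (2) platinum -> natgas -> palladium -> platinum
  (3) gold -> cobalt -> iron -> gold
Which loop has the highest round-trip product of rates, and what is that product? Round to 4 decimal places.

0.9313

(1) 1.8868 × 0.44811 × 0.92846 = 0.78501
(2) 1.1361 × 0.92981 × 0.88157 = 0.93125
(3) 0.16576 × 3.1722 × 1.5512 = 0.81566
Highest is cycle (2) at 0.9313 (≤1, no arbitrage).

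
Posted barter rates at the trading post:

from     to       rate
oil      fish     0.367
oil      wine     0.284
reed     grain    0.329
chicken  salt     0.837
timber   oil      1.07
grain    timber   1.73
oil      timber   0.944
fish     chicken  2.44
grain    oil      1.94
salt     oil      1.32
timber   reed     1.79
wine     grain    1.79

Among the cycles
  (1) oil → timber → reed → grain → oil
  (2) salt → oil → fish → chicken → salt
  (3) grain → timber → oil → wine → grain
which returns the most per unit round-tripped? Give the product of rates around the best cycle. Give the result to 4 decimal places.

1.0785

(1) 0.944 × 1.79 × 0.329 × 1.94 = 1.07851
(2) 1.32 × 0.367 × 2.44 × 0.837 = 0.98936
(3) 1.73 × 1.07 × 0.284 × 1.79 = 0.94103
Highest is cycle (1) at 1.0785 (>1, arbitrage).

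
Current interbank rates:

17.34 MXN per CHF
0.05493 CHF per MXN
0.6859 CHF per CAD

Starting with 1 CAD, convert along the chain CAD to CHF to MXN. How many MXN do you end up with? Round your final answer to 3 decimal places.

11.894

1 CAD × 0.6859 = 0.6859 CHF
0.6859 CHF × 17.34 = 11.893506 MXN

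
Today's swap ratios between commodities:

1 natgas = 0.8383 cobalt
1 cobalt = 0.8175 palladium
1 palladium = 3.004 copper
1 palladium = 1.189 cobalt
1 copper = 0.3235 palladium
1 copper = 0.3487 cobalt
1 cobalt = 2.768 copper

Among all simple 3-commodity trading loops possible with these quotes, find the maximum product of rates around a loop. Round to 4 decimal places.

copper→palladium→cobalt→copper: 0.3235 × 1.189 × 2.768 = 1.06469
copper→cobalt→palladium→copper: 0.3487 × 0.8175 × 3.004 = 0.85633
Maximum is copper→palladium→cobalt→copper at 1.0647; arbitrage exists.

1.0647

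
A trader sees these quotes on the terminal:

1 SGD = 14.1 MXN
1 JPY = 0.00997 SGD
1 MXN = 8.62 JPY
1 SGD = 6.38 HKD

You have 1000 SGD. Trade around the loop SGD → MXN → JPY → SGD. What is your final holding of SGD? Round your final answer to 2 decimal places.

1000 SGD × 14.1 = 14100 MXN
14100 MXN × 8.62 = 121542 JPY
121542 JPY × 0.00997 = 1211.77374 SGD

1211.77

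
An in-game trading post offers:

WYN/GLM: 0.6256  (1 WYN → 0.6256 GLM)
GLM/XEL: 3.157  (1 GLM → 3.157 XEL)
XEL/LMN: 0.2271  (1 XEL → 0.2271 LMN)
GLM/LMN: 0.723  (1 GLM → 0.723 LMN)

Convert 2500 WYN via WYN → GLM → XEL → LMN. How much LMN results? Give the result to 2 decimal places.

2500 WYN × 0.6256 = 1564 GLM
1564 GLM × 3.157 = 4937.548 XEL
4937.548 XEL × 0.2271 = 1121.3171508 LMN

1121.32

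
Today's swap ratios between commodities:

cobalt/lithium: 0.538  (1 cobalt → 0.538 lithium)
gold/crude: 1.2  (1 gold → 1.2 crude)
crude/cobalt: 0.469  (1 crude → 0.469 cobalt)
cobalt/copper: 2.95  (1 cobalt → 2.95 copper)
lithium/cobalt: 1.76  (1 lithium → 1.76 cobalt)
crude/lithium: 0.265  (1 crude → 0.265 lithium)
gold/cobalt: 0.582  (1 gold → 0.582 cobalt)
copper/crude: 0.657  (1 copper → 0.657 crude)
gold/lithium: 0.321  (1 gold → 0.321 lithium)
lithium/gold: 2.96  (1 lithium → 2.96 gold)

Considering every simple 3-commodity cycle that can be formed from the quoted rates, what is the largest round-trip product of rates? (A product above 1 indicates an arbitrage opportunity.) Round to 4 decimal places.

0.9413

lithium→gold→crude→lithium: 2.96 × 1.2 × 0.265 = 0.94128
lithium→gold→cobalt→lithium: 2.96 × 0.582 × 0.538 = 0.92682
crude→cobalt→copper→crude: 0.469 × 2.95 × 0.657 = 0.90899
Maximum is lithium→gold→crude→lithium at 0.9413; no arbitrage — every cycle loses value.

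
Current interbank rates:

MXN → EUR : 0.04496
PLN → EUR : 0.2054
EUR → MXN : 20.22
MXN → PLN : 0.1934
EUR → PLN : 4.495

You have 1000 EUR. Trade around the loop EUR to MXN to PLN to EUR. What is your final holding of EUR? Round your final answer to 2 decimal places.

1000 EUR × 20.22 = 20220 MXN
20220 MXN × 0.1934 = 3910.548 PLN
3910.548 PLN × 0.2054 = 803.2265592 EUR

803.23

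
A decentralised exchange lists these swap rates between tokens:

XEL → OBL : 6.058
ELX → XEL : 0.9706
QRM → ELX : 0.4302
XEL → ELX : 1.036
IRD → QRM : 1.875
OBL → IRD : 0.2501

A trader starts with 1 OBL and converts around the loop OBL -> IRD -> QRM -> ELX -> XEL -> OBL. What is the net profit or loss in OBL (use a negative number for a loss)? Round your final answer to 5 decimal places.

0.18619

1 OBL × 0.2501 = 0.2501 IRD
0.2501 IRD × 1.875 = 0.4689375 QRM
0.4689375 QRM × 0.4302 = 0.2017369125 ELX
0.2017369125 ELX × 0.9706 = 0.1958058472725 XEL
0.1958058472725 XEL × 6.058 = 1.186191822776805 OBL
Net change: 1.186191822776805 − 1 = 0.186191822776805 OBL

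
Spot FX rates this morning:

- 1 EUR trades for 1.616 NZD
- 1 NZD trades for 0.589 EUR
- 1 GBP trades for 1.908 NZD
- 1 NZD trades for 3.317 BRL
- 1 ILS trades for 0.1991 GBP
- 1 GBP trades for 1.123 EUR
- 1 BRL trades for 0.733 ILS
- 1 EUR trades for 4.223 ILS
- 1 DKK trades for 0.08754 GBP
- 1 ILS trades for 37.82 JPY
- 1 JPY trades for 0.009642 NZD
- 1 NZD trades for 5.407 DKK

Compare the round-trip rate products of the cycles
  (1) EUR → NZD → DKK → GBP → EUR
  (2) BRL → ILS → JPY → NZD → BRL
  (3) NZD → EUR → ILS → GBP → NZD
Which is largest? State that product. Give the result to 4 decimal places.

0.9449

(1) 1.616 × 5.407 × 0.08754 × 1.123 = 0.85898
(2) 0.733 × 37.82 × 0.009642 × 3.317 = 0.88662
(3) 0.589 × 4.223 × 0.1991 × 1.908 = 0.94490
Highest is cycle (3) at 0.9449 (≤1, no arbitrage).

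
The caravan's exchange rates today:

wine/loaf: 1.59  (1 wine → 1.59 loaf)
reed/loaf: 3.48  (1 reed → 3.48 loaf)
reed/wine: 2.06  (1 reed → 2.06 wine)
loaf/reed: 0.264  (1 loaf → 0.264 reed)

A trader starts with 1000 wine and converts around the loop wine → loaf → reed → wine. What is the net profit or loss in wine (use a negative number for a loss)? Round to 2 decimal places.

-135.29

1000 wine × 1.59 = 1590 loaf
1590 loaf × 0.264 = 419.76 reed
419.76 reed × 2.06 = 864.7056 wine
Net change: 864.7056 − 1000 = -135.2944 wine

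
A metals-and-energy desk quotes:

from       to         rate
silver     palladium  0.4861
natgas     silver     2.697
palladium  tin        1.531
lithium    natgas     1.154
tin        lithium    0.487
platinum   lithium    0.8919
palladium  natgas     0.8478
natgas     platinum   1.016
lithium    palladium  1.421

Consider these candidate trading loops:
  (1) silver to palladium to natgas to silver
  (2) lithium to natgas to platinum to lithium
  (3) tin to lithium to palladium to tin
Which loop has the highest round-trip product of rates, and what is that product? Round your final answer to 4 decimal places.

1.1115

(1) 0.4861 × 0.8478 × 2.697 = 1.11148
(2) 1.154 × 1.016 × 0.8919 = 1.04572
(3) 0.487 × 1.421 × 1.531 = 1.05949
Highest is cycle (1) at 1.1115 (>1, arbitrage).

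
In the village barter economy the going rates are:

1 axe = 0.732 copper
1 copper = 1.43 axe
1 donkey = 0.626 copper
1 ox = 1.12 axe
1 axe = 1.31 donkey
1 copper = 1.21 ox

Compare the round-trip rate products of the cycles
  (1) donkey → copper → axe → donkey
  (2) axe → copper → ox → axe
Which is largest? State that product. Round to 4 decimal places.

1.1727

(1) 0.626 × 1.43 × 1.31 = 1.17269
(2) 0.732 × 1.21 × 1.12 = 0.99201
Highest is cycle (1) at 1.1727 (>1, arbitrage).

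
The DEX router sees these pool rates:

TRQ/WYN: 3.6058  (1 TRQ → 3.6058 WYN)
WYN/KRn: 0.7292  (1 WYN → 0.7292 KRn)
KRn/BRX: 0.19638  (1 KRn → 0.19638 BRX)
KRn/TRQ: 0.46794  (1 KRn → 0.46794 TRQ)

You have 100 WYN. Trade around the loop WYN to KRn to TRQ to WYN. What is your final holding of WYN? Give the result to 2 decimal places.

100 WYN × 0.7292 = 72.92 KRn
72.92 KRn × 0.46794 = 34.1221848 TRQ
34.1221848 TRQ × 3.6058 = 123.03777395184 WYN

123.04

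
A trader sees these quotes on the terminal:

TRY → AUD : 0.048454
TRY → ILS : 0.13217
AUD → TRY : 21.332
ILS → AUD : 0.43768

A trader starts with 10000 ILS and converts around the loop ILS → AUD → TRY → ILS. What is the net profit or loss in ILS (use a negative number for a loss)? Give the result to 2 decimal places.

10000 ILS × 0.43768 = 4376.8 AUD
4376.8 AUD × 21.332 = 93365.8976 TRY
93365.8976 TRY × 0.13217 = 12340.170685792 ILS
Net change: 12340.170685792 − 10000 = 2340.170685792 ILS

2340.17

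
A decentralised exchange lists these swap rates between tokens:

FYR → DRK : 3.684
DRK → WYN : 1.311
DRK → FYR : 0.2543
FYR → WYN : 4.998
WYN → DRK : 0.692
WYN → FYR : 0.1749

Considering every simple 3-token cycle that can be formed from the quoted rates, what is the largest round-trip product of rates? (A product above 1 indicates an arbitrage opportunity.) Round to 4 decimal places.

0.8795

WYN→DRK→FYR→WYN: 0.692 × 0.2543 × 4.998 = 0.87953
WYN→FYR→DRK→WYN: 0.1749 × 3.684 × 1.311 = 0.84472
Maximum is WYN→DRK→FYR→WYN at 0.8795; no arbitrage — every cycle loses value.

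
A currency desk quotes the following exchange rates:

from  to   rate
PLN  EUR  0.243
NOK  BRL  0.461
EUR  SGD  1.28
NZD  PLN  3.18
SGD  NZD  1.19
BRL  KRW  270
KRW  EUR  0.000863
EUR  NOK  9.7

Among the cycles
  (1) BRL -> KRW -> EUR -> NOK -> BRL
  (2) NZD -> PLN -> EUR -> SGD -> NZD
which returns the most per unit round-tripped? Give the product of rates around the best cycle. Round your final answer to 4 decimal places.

(1) 270 × 0.000863 × 9.7 × 0.461 = 1.04195
(2) 3.18 × 0.243 × 1.28 × 1.19 = 1.17704
Highest is cycle (2) at 1.1770 (>1, arbitrage).

1.1770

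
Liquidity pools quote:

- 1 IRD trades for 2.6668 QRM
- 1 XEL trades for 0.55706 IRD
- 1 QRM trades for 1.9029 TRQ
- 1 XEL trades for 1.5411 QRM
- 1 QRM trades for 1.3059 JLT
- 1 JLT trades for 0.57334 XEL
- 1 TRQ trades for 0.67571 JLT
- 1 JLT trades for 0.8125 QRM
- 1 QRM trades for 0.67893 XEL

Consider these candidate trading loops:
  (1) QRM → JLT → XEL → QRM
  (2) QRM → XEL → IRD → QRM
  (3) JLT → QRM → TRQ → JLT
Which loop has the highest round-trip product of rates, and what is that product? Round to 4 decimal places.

(1) 1.3059 × 0.57334 × 1.5411 = 1.15386
(2) 0.67893 × 0.55706 × 2.6668 = 1.00860
(3) 0.8125 × 1.9029 × 0.67571 = 1.04472
Highest is cycle (1) at 1.1539 (>1, arbitrage).

1.1539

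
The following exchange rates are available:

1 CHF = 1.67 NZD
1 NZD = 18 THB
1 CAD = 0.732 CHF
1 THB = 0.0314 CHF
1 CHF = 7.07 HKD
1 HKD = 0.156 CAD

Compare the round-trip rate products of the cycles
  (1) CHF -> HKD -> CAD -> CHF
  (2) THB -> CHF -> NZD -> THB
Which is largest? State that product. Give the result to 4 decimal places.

(1) 7.07 × 0.156 × 0.732 = 0.80734
(2) 0.0314 × 1.67 × 18 = 0.94388
Highest is cycle (2) at 0.9439 (≤1, no arbitrage).

0.9439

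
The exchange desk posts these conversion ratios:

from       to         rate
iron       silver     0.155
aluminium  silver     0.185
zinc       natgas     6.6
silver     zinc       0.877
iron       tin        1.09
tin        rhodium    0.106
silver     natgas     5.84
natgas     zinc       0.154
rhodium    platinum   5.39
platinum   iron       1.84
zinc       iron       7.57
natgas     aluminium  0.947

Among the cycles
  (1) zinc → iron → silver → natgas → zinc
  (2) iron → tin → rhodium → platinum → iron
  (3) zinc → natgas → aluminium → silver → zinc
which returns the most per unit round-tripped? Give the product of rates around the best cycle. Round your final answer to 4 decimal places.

(1) 7.57 × 0.155 × 5.84 × 0.154 = 1.05526
(2) 1.09 × 0.106 × 5.39 × 1.84 = 1.14588
(3) 6.6 × 0.947 × 0.185 × 0.877 = 1.01406
Highest is cycle (2) at 1.1459 (>1, arbitrage).

1.1459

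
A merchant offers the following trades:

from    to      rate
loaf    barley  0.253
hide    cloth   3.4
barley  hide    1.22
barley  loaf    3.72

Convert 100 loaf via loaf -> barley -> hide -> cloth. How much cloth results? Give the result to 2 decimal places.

100 loaf × 0.253 = 25.3 barley
25.3 barley × 1.22 = 30.866 hide
30.866 hide × 3.4 = 104.9444 cloth

104.94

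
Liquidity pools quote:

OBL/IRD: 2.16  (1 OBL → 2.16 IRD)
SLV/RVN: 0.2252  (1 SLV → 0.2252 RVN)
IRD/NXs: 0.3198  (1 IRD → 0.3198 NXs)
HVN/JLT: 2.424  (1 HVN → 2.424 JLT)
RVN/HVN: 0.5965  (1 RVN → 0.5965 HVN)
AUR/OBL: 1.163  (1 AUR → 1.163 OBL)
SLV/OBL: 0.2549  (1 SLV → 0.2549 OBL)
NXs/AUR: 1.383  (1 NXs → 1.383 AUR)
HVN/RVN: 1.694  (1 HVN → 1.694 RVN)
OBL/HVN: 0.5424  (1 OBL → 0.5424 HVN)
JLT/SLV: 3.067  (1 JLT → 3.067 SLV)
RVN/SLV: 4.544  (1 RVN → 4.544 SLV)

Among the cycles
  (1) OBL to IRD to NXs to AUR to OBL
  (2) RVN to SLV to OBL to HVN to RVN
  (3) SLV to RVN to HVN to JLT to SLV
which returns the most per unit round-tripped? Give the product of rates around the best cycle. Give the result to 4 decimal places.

1.1111

(1) 2.16 × 0.3198 × 1.383 × 1.163 = 1.11105
(2) 4.544 × 0.2549 × 0.5424 × 1.694 = 1.06424
(3) 0.2252 × 0.5965 × 2.424 × 3.067 = 0.99868
Highest is cycle (1) at 1.1111 (>1, arbitrage).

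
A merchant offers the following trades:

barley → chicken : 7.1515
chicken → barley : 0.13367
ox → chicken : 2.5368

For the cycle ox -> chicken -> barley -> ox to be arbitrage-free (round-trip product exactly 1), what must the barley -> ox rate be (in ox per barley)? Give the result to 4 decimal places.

Known legs of the cycle: 2.5368 × 0.13367 = 0.339094056
For no arbitrage the full-cycle product must be 1, so the missing rate is 1 / 0.339094056 ≈ 2.949034.

2.9490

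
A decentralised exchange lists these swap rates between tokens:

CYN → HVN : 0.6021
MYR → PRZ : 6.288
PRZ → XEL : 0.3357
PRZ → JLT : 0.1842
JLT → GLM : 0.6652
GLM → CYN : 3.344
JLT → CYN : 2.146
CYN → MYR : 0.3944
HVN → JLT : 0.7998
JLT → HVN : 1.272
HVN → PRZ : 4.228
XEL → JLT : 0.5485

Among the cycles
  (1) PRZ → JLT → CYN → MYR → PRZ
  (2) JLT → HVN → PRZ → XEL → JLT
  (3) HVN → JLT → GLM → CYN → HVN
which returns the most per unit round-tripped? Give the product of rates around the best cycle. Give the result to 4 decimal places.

(1) 0.1842 × 2.146 × 0.3944 × 6.288 = 0.98032
(2) 1.272 × 4.228 × 0.3357 × 0.5485 = 0.99026
(3) 0.7998 × 0.6652 × 3.344 × 0.6021 = 1.07119
Highest is cycle (3) at 1.0712 (>1, arbitrage).

1.0712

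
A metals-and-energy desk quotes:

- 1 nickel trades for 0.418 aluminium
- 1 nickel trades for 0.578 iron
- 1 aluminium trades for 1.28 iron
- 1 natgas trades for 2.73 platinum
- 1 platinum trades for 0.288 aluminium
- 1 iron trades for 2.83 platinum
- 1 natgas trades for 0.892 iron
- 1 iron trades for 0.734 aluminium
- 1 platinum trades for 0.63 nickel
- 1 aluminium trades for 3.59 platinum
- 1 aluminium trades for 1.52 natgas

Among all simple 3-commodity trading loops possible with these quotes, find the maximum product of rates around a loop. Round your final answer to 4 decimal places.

natgas→platinum→aluminium→natgas: 2.73 × 0.288 × 1.52 = 1.19508
iron→platinum→aluminium→iron: 2.83 × 0.288 × 1.28 = 1.04325
nickel→iron→platinum→nickel: 0.578 × 2.83 × 0.63 = 1.03052
natgas→iron→aluminium→natgas: 0.892 × 0.734 × 1.52 = 0.99519
nickel→aluminium→platinum→nickel: 0.418 × 3.59 × 0.63 = 0.94539
Maximum is natgas→platinum→aluminium→natgas at 1.1951; arbitrage exists.

1.1951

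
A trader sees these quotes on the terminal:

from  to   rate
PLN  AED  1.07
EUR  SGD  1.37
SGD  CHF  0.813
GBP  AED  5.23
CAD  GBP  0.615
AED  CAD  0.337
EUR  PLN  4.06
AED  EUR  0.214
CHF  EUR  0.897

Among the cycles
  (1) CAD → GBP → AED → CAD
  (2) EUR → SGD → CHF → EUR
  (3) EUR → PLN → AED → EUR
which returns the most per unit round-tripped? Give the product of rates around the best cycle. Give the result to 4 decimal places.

1.0839

(1) 0.615 × 5.23 × 0.337 = 1.08394
(2) 1.37 × 0.813 × 0.897 = 0.99909
(3) 4.06 × 1.07 × 0.214 = 0.92966
Highest is cycle (1) at 1.0839 (>1, arbitrage).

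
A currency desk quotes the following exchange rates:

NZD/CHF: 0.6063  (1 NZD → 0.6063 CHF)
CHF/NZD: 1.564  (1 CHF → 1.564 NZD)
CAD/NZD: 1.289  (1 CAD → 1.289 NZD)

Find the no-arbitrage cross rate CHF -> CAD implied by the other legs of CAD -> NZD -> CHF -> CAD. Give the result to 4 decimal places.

1.2796

Known legs of the cycle: 1.289 × 0.6063 = 0.7815207
For no arbitrage the full-cycle product must be 1, so the missing rate is 1 / 0.7815207 ≈ 1.279557.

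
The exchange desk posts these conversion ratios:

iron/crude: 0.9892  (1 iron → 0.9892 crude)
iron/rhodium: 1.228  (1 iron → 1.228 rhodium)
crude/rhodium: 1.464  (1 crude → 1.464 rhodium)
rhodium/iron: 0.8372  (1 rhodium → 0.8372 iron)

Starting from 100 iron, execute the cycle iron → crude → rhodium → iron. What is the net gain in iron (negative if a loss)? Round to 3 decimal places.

21.242

100 iron × 0.9892 = 98.92 crude
98.92 crude × 1.464 = 144.81888 rhodium
144.81888 rhodium × 0.8372 = 121.242366336 iron
Net change: 121.242366336 − 100 = 21.242366336 iron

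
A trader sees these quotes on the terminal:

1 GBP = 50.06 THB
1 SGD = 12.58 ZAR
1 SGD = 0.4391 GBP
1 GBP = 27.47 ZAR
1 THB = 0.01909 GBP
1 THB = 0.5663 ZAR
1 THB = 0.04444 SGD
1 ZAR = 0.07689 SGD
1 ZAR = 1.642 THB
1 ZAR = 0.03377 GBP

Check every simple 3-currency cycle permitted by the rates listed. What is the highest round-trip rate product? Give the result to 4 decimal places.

SGD→GBP→THB→SGD: 0.4391 × 50.06 × 0.04444 = 0.97685
ZAR→GBP→THB→ZAR: 0.03377 × 50.06 × 0.5663 = 0.95734
ZAR→SGD→GBP→ZAR: 0.07689 × 0.4391 × 27.47 = 0.92745
ZAR→THB→SGD→ZAR: 1.642 × 0.04444 × 12.58 = 0.91797
ZAR→THB→GBP→ZAR: 1.642 × 0.01909 × 27.47 = 0.86107
Maximum is SGD→GBP→THB→SGD at 0.9769; no arbitrage — every cycle loses value.

0.9769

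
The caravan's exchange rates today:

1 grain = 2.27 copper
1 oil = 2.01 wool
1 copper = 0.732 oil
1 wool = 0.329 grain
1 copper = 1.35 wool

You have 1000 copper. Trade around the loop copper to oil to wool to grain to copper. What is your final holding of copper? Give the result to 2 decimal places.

1098.83

1000 copper × 0.732 = 732 oil
732 oil × 2.01 = 1471.32 wool
1471.32 wool × 0.329 = 484.06428 grain
484.06428 grain × 2.27 = 1098.8259156 copper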